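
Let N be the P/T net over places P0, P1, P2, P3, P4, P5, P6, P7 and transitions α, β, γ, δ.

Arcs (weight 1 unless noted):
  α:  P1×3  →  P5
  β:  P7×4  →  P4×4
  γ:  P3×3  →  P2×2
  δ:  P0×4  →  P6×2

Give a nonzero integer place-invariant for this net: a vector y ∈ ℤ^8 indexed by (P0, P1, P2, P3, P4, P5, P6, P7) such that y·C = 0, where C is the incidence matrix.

Incidence matrix C (rows=places, cols=transitions):
        α    β    γ    δ
   P0   0    0    0   -4
   P1  -3    0    0    0
   P2   0    0    2    0
   P3   0    0   -3    0
   P4   0    4    0    0
   P5   1    0    0    0
   P6   0    0    0    2
   P7   0   -4    0    0

Candidate y = [0, 0, 3, 2, 0, 0, 0, 0]; check y·C column-wise:
  col α: 0·-3 + 3·0 + 2·0 + 0·1 = 0
  col β: 3·0 + 2·0 + 0·4 + 0·-4 = 0
  col γ: 3·2 + 2·-3 = 0
  col δ: 0·-4 + 3·0 + 2·0 + 0·2 = 0

y = (P0:0, P1:0, P2:3, P3:2, P4:0, P5:0, P6:0, P7:0)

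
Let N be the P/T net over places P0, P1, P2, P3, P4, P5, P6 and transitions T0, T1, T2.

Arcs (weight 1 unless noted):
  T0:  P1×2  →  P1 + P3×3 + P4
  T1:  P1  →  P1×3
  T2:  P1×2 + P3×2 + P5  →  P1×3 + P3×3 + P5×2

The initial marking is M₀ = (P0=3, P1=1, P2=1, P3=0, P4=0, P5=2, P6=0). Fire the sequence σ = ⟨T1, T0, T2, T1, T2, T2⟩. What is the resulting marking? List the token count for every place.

step 1: fire T1:  (P0=3, P1=1, P2=1, P3=0, P4=0, P5=2, P6=0) → (P0=3, P1=3, P2=1, P3=0, P4=0, P5=2, P6=0)
step 2: fire T0:  (P0=3, P1=3, P2=1, P3=0, P4=0, P5=2, P6=0) → (P0=3, P1=2, P2=1, P3=3, P4=1, P5=2, P6=0)
step 3: fire T2:  (P0=3, P1=2, P2=1, P3=3, P4=1, P5=2, P6=0) → (P0=3, P1=3, P2=1, P3=4, P4=1, P5=3, P6=0)
step 4: fire T1:  (P0=3, P1=3, P2=1, P3=4, P4=1, P5=3, P6=0) → (P0=3, P1=5, P2=1, P3=4, P4=1, P5=3, P6=0)
step 5: fire T2:  (P0=3, P1=5, P2=1, P3=4, P4=1, P5=3, P6=0) → (P0=3, P1=6, P2=1, P3=5, P4=1, P5=4, P6=0)
step 6: fire T2:  (P0=3, P1=6, P2=1, P3=5, P4=1, P5=4, P6=0) → (P0=3, P1=7, P2=1, P3=6, P4=1, P5=5, P6=0)

(P0=3, P1=7, P2=1, P3=6, P4=1, P5=5, P6=0)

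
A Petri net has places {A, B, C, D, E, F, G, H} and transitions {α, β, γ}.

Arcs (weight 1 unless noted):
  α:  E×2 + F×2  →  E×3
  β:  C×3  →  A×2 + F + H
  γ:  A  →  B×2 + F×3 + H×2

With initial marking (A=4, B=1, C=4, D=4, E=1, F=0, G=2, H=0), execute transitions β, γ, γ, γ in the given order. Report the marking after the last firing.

step 1: fire β:  (A=4, B=1, C=4, D=4, E=1, F=0, G=2, H=0) → (A=6, B=1, C=1, D=4, E=1, F=1, G=2, H=1)
step 2: fire γ:  (A=6, B=1, C=1, D=4, E=1, F=1, G=2, H=1) → (A=5, B=3, C=1, D=4, E=1, F=4, G=2, H=3)
step 3: fire γ:  (A=5, B=3, C=1, D=4, E=1, F=4, G=2, H=3) → (A=4, B=5, C=1, D=4, E=1, F=7, G=2, H=5)
step 4: fire γ:  (A=4, B=5, C=1, D=4, E=1, F=7, G=2, H=5) → (A=3, B=7, C=1, D=4, E=1, F=10, G=2, H=7)

(A=3, B=7, C=1, D=4, E=1, F=10, G=2, H=7)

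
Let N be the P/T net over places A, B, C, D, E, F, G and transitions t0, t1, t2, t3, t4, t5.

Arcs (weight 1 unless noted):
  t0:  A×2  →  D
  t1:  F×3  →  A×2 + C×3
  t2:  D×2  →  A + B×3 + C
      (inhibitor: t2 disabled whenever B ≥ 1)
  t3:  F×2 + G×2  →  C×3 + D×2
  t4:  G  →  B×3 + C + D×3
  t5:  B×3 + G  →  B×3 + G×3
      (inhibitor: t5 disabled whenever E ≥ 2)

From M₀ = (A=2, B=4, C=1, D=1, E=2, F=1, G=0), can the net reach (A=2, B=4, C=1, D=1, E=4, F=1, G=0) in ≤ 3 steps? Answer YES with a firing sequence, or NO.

NO — not reachable within 3 firings

depth 0: 1 marking
depth 1: 2 markings reached so far
depth 2: 2 markings reached so far
(frontier empty at depth 2; search complete)
target is not among the 2 markings reachable within 3 steps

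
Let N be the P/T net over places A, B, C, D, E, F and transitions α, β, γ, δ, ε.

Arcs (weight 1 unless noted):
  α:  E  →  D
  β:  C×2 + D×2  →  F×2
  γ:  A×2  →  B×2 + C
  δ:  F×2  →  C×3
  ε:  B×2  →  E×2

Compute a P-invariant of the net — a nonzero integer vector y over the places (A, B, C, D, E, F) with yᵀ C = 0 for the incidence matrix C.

Incidence matrix C (rows=places, cols=transitions):
        α    β    γ    δ    ε
    A   0    0   -2    0    0
    B   0    0    2    0   -2
    C   0   -2    1    3    0
    D   1   -2    0    0    0
    E  -1    0    0    0    2
    F   0    2    0   -2    0

Candidate y = [2, 1, 2, 1, 1, 3]; check y·C column-wise:
  col α: 2·0 + 1·0 + 2·0 + 1·1 + 1·-1 + 3·0 = 0
  col β: 2·0 + 1·0 + 2·-2 + 1·-2 + 1·0 + 3·2 = 0
  col γ: 2·-2 + 1·2 + 2·1 + 1·0 + 1·0 + 3·0 = 0
  col δ: 2·0 + 1·0 + 2·3 + 1·0 + 1·0 + 3·-2 = 0
  col ε: 2·0 + 1·-2 + 2·0 + 1·0 + 1·2 + 3·0 = 0

y = (A:2, B:1, C:2, D:1, E:1, F:3)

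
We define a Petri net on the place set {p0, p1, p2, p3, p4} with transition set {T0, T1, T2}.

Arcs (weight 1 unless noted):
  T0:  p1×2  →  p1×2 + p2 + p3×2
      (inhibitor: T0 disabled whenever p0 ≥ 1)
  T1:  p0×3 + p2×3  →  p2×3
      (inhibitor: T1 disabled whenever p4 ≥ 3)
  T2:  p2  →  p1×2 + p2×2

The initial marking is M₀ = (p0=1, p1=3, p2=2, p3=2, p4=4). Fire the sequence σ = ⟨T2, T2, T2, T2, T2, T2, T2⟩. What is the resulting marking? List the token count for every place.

(p0=1, p1=17, p2=9, p3=2, p4=4)

step 1: fire T2:  (p0=1, p1=3, p2=2, p3=2, p4=4) → (p0=1, p1=5, p2=3, p3=2, p4=4)
step 2: fire T2:  (p0=1, p1=5, p2=3, p3=2, p4=4) → (p0=1, p1=7, p2=4, p3=2, p4=4)
step 3: fire T2:  (p0=1, p1=7, p2=4, p3=2, p4=4) → (p0=1, p1=9, p2=5, p3=2, p4=4)
step 4: fire T2:  (p0=1, p1=9, p2=5, p3=2, p4=4) → (p0=1, p1=11, p2=6, p3=2, p4=4)
step 5: fire T2:  (p0=1, p1=11, p2=6, p3=2, p4=4) → (p0=1, p1=13, p2=7, p3=2, p4=4)
step 6: fire T2:  (p0=1, p1=13, p2=7, p3=2, p4=4) → (p0=1, p1=15, p2=8, p3=2, p4=4)
step 7: fire T2:  (p0=1, p1=15, p2=8, p3=2, p4=4) → (p0=1, p1=17, p2=9, p3=2, p4=4)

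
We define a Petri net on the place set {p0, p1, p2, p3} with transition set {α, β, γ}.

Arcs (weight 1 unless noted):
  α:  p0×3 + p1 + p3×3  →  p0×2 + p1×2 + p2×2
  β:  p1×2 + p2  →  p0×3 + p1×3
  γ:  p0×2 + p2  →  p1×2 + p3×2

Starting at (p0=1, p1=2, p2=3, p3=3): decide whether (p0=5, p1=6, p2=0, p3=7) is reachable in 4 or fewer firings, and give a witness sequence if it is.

NO — not reachable within 4 firings

depth 0: 1 marking
depth 1: 2 markings reached so far
depth 2: 5 markings reached so far
depth 3: 10 markings reached so far
depth 4: 12 markings reached so far
target is not among the 12 markings reachable within 4 steps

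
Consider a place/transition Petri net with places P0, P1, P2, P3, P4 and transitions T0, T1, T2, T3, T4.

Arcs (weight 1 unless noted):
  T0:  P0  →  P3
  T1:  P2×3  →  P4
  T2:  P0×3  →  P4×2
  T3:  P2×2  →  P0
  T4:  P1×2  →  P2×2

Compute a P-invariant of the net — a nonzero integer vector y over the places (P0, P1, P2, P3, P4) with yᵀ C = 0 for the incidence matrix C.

Incidence matrix C (rows=places, cols=transitions):
       T0   T1   T2   T3   T4
   P0  -1    0   -3    1    0
   P1   0    0    0    0   -2
   P2   0   -3    0   -2    2
   P3   1    0    0    0    0
   P4   0    1    2    0    0

Candidate y = [2, 1, 1, 2, 3]; check y·C column-wise:
  col T0: 2·-1 + 1·0 + 1·0 + 2·1 + 3·0 = 0
  col T1: 2·0 + 1·0 + 1·-3 + 2·0 + 3·1 = 0
  col T2: 2·-3 + 1·0 + 1·0 + 2·0 + 3·2 = 0
  col T3: 2·1 + 1·0 + 1·-2 + 2·0 + 3·0 = 0
  col T4: 2·0 + 1·-2 + 1·2 + 2·0 + 3·0 = 0

y = (P0:2, P1:1, P2:1, P3:2, P4:3)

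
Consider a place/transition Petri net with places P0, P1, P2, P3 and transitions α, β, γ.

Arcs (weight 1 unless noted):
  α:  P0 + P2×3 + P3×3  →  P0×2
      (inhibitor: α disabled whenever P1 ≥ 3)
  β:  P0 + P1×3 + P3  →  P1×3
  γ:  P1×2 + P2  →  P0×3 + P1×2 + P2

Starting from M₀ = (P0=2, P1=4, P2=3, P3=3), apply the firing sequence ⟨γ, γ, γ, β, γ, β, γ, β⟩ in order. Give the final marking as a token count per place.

step 1: fire γ:  (P0=2, P1=4, P2=3, P3=3) → (P0=5, P1=4, P2=3, P3=3)
step 2: fire γ:  (P0=5, P1=4, P2=3, P3=3) → (P0=8, P1=4, P2=3, P3=3)
step 3: fire γ:  (P0=8, P1=4, P2=3, P3=3) → (P0=11, P1=4, P2=3, P3=3)
step 4: fire β:  (P0=11, P1=4, P2=3, P3=3) → (P0=10, P1=4, P2=3, P3=2)
step 5: fire γ:  (P0=10, P1=4, P2=3, P3=2) → (P0=13, P1=4, P2=3, P3=2)
step 6: fire β:  (P0=13, P1=4, P2=3, P3=2) → (P0=12, P1=4, P2=3, P3=1)
step 7: fire γ:  (P0=12, P1=4, P2=3, P3=1) → (P0=15, P1=4, P2=3, P3=1)
step 8: fire β:  (P0=15, P1=4, P2=3, P3=1) → (P0=14, P1=4, P2=3, P3=0)

(P0=14, P1=4, P2=3, P3=0)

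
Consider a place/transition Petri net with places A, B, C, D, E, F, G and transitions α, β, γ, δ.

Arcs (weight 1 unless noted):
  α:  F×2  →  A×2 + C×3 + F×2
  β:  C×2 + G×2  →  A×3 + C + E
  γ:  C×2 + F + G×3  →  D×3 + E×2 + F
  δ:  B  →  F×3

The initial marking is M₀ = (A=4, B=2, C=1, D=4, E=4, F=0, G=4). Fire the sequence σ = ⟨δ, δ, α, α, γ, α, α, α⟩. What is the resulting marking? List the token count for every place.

(A=14, B=0, C=14, D=7, E=6, F=6, G=1)

step 1: fire δ:  (A=4, B=2, C=1, D=4, E=4, F=0, G=4) → (A=4, B=1, C=1, D=4, E=4, F=3, G=4)
step 2: fire δ:  (A=4, B=1, C=1, D=4, E=4, F=3, G=4) → (A=4, B=0, C=1, D=4, E=4, F=6, G=4)
step 3: fire α:  (A=4, B=0, C=1, D=4, E=4, F=6, G=4) → (A=6, B=0, C=4, D=4, E=4, F=6, G=4)
step 4: fire α:  (A=6, B=0, C=4, D=4, E=4, F=6, G=4) → (A=8, B=0, C=7, D=4, E=4, F=6, G=4)
step 5: fire γ:  (A=8, B=0, C=7, D=4, E=4, F=6, G=4) → (A=8, B=0, C=5, D=7, E=6, F=6, G=1)
step 6: fire α:  (A=8, B=0, C=5, D=7, E=6, F=6, G=1) → (A=10, B=0, C=8, D=7, E=6, F=6, G=1)
step 7: fire α:  (A=10, B=0, C=8, D=7, E=6, F=6, G=1) → (A=12, B=0, C=11, D=7, E=6, F=6, G=1)
step 8: fire α:  (A=12, B=0, C=11, D=7, E=6, F=6, G=1) → (A=14, B=0, C=14, D=7, E=6, F=6, G=1)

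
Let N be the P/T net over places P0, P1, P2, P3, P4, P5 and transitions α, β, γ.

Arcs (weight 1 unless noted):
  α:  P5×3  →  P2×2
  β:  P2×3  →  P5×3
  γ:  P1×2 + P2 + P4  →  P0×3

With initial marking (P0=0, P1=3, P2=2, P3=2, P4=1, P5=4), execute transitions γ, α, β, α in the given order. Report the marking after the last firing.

(P0=3, P1=1, P2=2, P3=2, P4=0, P5=1)

step 1: fire γ:  (P0=0, P1=3, P2=2, P3=2, P4=1, P5=4) → (P0=3, P1=1, P2=1, P3=2, P4=0, P5=4)
step 2: fire α:  (P0=3, P1=1, P2=1, P3=2, P4=0, P5=4) → (P0=3, P1=1, P2=3, P3=2, P4=0, P5=1)
step 3: fire β:  (P0=3, P1=1, P2=3, P3=2, P4=0, P5=1) → (P0=3, P1=1, P2=0, P3=2, P4=0, P5=4)
step 4: fire α:  (P0=3, P1=1, P2=0, P3=2, P4=0, P5=4) → (P0=3, P1=1, P2=2, P3=2, P4=0, P5=1)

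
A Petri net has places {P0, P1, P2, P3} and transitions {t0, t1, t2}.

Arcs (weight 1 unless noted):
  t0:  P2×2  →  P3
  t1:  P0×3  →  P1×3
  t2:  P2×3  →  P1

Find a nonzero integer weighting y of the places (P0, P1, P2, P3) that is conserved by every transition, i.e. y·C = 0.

y = (P0:3, P1:3, P2:1, P3:2)

Incidence matrix C (rows=places, cols=transitions):
       t0   t1   t2
   P0   0   -3    0
   P1   0    3    1
   P2  -2    0   -3
   P3   1    0    0

Candidate y = [3, 3, 1, 2]; check y·C column-wise:
  col t0: 3·0 + 3·0 + 1·-2 + 2·1 = 0
  col t1: 3·-3 + 3·3 + 1·0 + 2·0 = 0
  col t2: 3·0 + 3·1 + 1·-3 + 2·0 = 0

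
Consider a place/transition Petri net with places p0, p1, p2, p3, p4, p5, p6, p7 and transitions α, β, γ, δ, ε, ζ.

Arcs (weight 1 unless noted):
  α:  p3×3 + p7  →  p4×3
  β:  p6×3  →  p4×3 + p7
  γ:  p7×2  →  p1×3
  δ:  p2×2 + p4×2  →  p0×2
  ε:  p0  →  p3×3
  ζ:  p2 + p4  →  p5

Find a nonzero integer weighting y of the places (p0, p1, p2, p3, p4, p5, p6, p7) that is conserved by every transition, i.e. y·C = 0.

y = (p0:3, p1:0, p2:2, p3:1, p4:1, p5:3, p6:1, p7:0)

Incidence matrix C (rows=places, cols=transitions):
        α    β    γ    δ    ε    ζ
   p0   0    0    0    2   -1    0
   p1   0    0    3    0    0    0
   p2   0    0    0   -2    0   -1
   p3  -3    0    0    0    3    0
   p4   3    3    0   -2    0   -1
   p5   0    0    0    0    0    1
   p6   0   -3    0    0    0    0
   p7  -1    1   -2    0    0    0

Candidate y = [3, 0, 2, 1, 1, 3, 1, 0]; check y·C column-wise:
  col α: 3·0 + 2·0 + 1·-3 + 1·3 + 3·0 + 1·0 + 0·-1 = 0
  col β: 3·0 + 2·0 + 1·0 + 1·3 + 3·0 + 1·-3 + 0·1 = 0
  col γ: 3·0 + 0·3 + 2·0 + 1·0 + 1·0 + 3·0 + 1·0 + 0·-2 = 0
  col δ: 3·2 + 2·-2 + 1·0 + 1·-2 + 3·0 + 1·0 = 0
  col ε: 3·-1 + 2·0 + 1·3 + 1·0 + 3·0 + 1·0 = 0
  col ζ: 3·0 + 2·-1 + 1·0 + 1·-1 + 3·1 + 1·0 = 0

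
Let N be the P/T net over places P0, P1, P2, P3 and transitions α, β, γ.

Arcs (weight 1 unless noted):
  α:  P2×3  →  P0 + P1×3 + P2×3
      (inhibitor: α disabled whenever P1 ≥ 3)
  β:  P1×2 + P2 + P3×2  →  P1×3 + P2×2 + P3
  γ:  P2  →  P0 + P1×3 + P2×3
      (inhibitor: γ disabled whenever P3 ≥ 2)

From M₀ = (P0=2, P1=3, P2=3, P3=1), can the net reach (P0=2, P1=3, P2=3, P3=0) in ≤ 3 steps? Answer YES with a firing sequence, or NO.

depth 0: 1 marking
depth 1: 2 markings reached so far
depth 2: 3 markings reached so far
depth 3: 4 markings reached so far
target is not among the 4 markings reachable within 3 steps

NO — not reachable within 3 firings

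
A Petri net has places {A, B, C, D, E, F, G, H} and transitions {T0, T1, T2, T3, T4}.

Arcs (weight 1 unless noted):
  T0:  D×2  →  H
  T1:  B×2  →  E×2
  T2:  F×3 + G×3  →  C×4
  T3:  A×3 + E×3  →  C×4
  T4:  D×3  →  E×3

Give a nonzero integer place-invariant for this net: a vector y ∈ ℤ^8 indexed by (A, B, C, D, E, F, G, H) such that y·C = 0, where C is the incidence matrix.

y = (A:4, B:0, C:3, D:0, E:0, F:4, G:0, H:0)

Incidence matrix C (rows=places, cols=transitions):
       T0   T1   T2   T3   T4
    A   0    0    0   -3    0
    B   0   -2    0    0    0
    C   0    0    4    4    0
    D  -2    0    0    0   -3
    E   0    2    0   -3    3
    F   0    0   -3    0    0
    G   0    0   -3    0    0
    H   1    0    0    0    0

Candidate y = [4, 0, 3, 0, 0, 4, 0, 0]; check y·C column-wise:
  col T0: 4·0 + 3·0 + 0·-2 + 4·0 + 0·1 = 0
  col T1: 4·0 + 0·-2 + 3·0 + 0·2 + 4·0 = 0
  col T2: 4·0 + 3·4 + 4·-3 + 0·-3 = 0
  col T3: 4·-3 + 3·4 + 0·-3 + 4·0 = 0
  col T4: 4·0 + 3·0 + 0·-3 + 0·3 + 4·0 = 0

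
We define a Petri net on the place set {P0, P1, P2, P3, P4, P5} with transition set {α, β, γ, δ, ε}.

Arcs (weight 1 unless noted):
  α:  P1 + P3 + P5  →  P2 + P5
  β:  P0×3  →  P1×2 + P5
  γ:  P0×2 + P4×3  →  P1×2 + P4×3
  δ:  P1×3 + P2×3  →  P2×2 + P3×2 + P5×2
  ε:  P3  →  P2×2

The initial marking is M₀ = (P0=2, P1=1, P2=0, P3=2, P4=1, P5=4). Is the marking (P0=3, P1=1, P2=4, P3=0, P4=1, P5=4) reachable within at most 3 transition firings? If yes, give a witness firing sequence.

NO — not reachable within 3 firings

depth 0: 1 marking
depth 1: 3 markings reached so far
depth 2: 5 markings reached so far
depth 3: 5 markings reached so far
(frontier empty at depth 3; search complete)
target is not among the 5 markings reachable within 3 steps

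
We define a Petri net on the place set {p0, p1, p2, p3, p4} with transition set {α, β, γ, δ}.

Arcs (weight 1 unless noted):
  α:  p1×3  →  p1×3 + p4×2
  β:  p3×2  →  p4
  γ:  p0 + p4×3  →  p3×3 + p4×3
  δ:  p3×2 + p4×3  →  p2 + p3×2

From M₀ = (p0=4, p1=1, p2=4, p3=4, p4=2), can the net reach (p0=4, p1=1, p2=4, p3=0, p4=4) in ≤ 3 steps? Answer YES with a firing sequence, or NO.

YES — reachable via ⟨β, β⟩ (2 firings)

step 1: fire β:  (p0=4, p1=1, p2=4, p3=4, p4=2) → (p0=4, p1=1, p2=4, p3=2, p4=3)
step 2: fire β:  (p0=4, p1=1, p2=4, p3=2, p4=3) → (p0=4, p1=1, p2=4, p3=0, p4=4)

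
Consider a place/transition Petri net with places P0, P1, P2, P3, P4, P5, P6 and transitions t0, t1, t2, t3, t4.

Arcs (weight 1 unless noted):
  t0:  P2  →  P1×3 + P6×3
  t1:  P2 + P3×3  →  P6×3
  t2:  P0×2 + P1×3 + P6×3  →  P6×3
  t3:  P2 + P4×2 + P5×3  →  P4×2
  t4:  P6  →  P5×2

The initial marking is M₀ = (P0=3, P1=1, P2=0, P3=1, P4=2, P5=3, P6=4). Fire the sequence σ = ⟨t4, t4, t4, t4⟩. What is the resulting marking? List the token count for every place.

step 1: fire t4:  (P0=3, P1=1, P2=0, P3=1, P4=2, P5=3, P6=4) → (P0=3, P1=1, P2=0, P3=1, P4=2, P5=5, P6=3)
step 2: fire t4:  (P0=3, P1=1, P2=0, P3=1, P4=2, P5=5, P6=3) → (P0=3, P1=1, P2=0, P3=1, P4=2, P5=7, P6=2)
step 3: fire t4:  (P0=3, P1=1, P2=0, P3=1, P4=2, P5=7, P6=2) → (P0=3, P1=1, P2=0, P3=1, P4=2, P5=9, P6=1)
step 4: fire t4:  (P0=3, P1=1, P2=0, P3=1, P4=2, P5=9, P6=1) → (P0=3, P1=1, P2=0, P3=1, P4=2, P5=11, P6=0)

(P0=3, P1=1, P2=0, P3=1, P4=2, P5=11, P6=0)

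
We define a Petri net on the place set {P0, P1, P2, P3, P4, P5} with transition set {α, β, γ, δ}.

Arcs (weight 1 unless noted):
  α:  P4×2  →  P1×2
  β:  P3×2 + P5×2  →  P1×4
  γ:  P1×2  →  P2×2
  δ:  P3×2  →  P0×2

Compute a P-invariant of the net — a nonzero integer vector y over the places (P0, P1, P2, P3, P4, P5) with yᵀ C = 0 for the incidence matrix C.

Incidence matrix C (rows=places, cols=transitions):
        α    β    γ    δ
   P0   0    0    0    2
   P1   2    4   -2    0
   P2   0    0    2    0
   P3   0   -2    0   -2
   P4  -2    0    0    0
   P5   0   -2    0    0

Candidate y = [2, 1, 1, 2, 1, 0]; check y·C column-wise:
  col α: 2·0 + 1·2 + 1·0 + 2·0 + 1·-2 = 0
  col β: 2·0 + 1·4 + 1·0 + 2·-2 + 1·0 + 0·-2 = 0
  col γ: 2·0 + 1·-2 + 1·2 + 2·0 + 1·0 = 0
  col δ: 2·2 + 1·0 + 1·0 + 2·-2 + 1·0 = 0

y = (P0:2, P1:1, P2:1, P3:2, P4:1, P5:0)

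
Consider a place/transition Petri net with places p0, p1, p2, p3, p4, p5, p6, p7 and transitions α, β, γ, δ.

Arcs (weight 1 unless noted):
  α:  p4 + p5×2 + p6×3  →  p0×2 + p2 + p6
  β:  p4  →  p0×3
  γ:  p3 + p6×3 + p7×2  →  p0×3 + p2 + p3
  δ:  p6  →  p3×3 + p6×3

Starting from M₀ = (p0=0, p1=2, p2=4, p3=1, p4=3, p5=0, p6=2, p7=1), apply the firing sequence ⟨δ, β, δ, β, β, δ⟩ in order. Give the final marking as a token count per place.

(p0=9, p1=2, p2=4, p3=10, p4=0, p5=0, p6=8, p7=1)

step 1: fire δ:  (p0=0, p1=2, p2=4, p3=1, p4=3, p5=0, p6=2, p7=1) → (p0=0, p1=2, p2=4, p3=4, p4=3, p5=0, p6=4, p7=1)
step 2: fire β:  (p0=0, p1=2, p2=4, p3=4, p4=3, p5=0, p6=4, p7=1) → (p0=3, p1=2, p2=4, p3=4, p4=2, p5=0, p6=4, p7=1)
step 3: fire δ:  (p0=3, p1=2, p2=4, p3=4, p4=2, p5=0, p6=4, p7=1) → (p0=3, p1=2, p2=4, p3=7, p4=2, p5=0, p6=6, p7=1)
step 4: fire β:  (p0=3, p1=2, p2=4, p3=7, p4=2, p5=0, p6=6, p7=1) → (p0=6, p1=2, p2=4, p3=7, p4=1, p5=0, p6=6, p7=1)
step 5: fire β:  (p0=6, p1=2, p2=4, p3=7, p4=1, p5=0, p6=6, p7=1) → (p0=9, p1=2, p2=4, p3=7, p4=0, p5=0, p6=6, p7=1)
step 6: fire δ:  (p0=9, p1=2, p2=4, p3=7, p4=0, p5=0, p6=6, p7=1) → (p0=9, p1=2, p2=4, p3=10, p4=0, p5=0, p6=8, p7=1)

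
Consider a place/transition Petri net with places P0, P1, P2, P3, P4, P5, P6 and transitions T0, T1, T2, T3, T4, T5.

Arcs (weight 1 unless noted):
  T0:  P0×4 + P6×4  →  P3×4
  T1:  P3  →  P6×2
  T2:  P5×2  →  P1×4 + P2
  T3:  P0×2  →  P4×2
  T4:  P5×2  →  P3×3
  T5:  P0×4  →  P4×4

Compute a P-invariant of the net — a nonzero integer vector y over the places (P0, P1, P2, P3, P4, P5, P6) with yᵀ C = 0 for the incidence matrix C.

Incidence matrix C (rows=places, cols=transitions):
       T0   T1   T2   T3   T4   T5
   P0  -4    0    0   -2    0   -4
   P1   0    0    4    0    0    0
   P2   0    0    1    0    0    0
   P3   4   -1    0    0    3    0
   P4   0    0    0    2    0    4
   P5   0    0   -2    0   -2    0
   P6  -4    2    0    0    0    0

Candidate y = [0, 1, -4, 0, 0, 0, 0]; check y·C column-wise:
  col T0: 0·-4 + 1·0 + -4·0 + 0·4 + 0·-4 = 0
  col T1: 1·0 + -4·0 + 0·-1 + 0·2 = 0
  col T2: 1·4 + -4·1 + 0·-2 = 0
  col T3: 0·-2 + 1·0 + -4·0 + 0·2 = 0
  col T4: 1·0 + -4·0 + 0·3 + 0·-2 = 0
  col T5: 0·-4 + 1·0 + -4·0 + 0·4 = 0

y = (P0:0, P1:1, P2:-4, P3:0, P4:0, P5:0, P6:0)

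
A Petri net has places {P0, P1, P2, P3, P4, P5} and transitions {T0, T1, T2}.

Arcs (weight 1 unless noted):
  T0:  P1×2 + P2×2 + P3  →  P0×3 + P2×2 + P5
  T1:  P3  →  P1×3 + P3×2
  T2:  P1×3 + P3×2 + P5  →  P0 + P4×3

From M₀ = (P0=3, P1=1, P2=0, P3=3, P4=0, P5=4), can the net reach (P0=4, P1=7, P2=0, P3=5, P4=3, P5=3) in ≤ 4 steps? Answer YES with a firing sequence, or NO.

depth 0: 1 marking
depth 1: 2 markings reached so far
depth 2: 4 markings reached so far
depth 3: 6 markings reached so far
depth 4: 9 markings reached so far
target is not among the 9 markings reachable within 4 steps

NO — not reachable within 4 firings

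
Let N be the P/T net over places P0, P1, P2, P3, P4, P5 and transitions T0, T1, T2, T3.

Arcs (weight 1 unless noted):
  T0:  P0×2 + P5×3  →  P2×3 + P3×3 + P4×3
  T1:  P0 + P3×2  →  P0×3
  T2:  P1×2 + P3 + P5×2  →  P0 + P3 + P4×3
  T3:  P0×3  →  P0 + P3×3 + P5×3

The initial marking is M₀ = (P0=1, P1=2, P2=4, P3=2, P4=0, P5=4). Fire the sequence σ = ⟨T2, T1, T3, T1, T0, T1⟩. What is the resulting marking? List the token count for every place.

step 1: fire T2:  (P0=1, P1=2, P2=4, P3=2, P4=0, P5=4) → (P0=2, P1=0, P2=4, P3=2, P4=3, P5=2)
step 2: fire T1:  (P0=2, P1=0, P2=4, P3=2, P4=3, P5=2) → (P0=4, P1=0, P2=4, P3=0, P4=3, P5=2)
step 3: fire T3:  (P0=4, P1=0, P2=4, P3=0, P4=3, P5=2) → (P0=2, P1=0, P2=4, P3=3, P4=3, P5=5)
step 4: fire T1:  (P0=2, P1=0, P2=4, P3=3, P4=3, P5=5) → (P0=4, P1=0, P2=4, P3=1, P4=3, P5=5)
step 5: fire T0:  (P0=4, P1=0, P2=4, P3=1, P4=3, P5=5) → (P0=2, P1=0, P2=7, P3=4, P4=6, P5=2)
step 6: fire T1:  (P0=2, P1=0, P2=7, P3=4, P4=6, P5=2) → (P0=4, P1=0, P2=7, P3=2, P4=6, P5=2)

(P0=4, P1=0, P2=7, P3=2, P4=6, P5=2)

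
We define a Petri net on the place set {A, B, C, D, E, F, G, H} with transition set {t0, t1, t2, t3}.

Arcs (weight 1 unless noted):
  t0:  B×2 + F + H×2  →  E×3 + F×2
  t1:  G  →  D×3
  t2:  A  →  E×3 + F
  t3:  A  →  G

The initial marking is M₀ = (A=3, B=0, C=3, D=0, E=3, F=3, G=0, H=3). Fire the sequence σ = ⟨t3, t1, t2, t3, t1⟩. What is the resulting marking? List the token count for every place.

(A=0, B=0, C=3, D=6, E=6, F=4, G=0, H=3)

step 1: fire t3:  (A=3, B=0, C=3, D=0, E=3, F=3, G=0, H=3) → (A=2, B=0, C=3, D=0, E=3, F=3, G=1, H=3)
step 2: fire t1:  (A=2, B=0, C=3, D=0, E=3, F=3, G=1, H=3) → (A=2, B=0, C=3, D=3, E=3, F=3, G=0, H=3)
step 3: fire t2:  (A=2, B=0, C=3, D=3, E=3, F=3, G=0, H=3) → (A=1, B=0, C=3, D=3, E=6, F=4, G=0, H=3)
step 4: fire t3:  (A=1, B=0, C=3, D=3, E=6, F=4, G=0, H=3) → (A=0, B=0, C=3, D=3, E=6, F=4, G=1, H=3)
step 5: fire t1:  (A=0, B=0, C=3, D=3, E=6, F=4, G=1, H=3) → (A=0, B=0, C=3, D=6, E=6, F=4, G=0, H=3)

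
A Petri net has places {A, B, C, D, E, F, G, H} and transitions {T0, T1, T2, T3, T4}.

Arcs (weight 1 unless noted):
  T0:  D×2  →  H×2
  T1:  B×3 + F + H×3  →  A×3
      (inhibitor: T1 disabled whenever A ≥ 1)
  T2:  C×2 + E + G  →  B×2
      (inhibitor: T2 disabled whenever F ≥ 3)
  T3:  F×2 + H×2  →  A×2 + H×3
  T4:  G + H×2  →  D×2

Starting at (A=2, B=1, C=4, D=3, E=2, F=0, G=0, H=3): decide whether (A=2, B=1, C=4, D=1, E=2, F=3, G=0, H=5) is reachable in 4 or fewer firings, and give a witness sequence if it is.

depth 0: 1 marking
depth 1: 2 markings reached so far
depth 2: 2 markings reached so far
(frontier empty at depth 2; search complete)
target is not among the 2 markings reachable within 4 steps

NO — not reachable within 4 firings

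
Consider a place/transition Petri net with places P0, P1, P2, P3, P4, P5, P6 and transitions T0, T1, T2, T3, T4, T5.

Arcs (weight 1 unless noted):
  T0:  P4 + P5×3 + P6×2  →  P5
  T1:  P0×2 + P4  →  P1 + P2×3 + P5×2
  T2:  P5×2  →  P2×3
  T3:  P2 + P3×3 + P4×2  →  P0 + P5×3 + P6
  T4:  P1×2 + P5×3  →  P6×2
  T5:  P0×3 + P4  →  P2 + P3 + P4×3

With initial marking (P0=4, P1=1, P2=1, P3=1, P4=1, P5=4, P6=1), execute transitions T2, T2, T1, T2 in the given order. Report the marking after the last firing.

(P0=2, P1=2, P2=13, P3=1, P4=0, P5=0, P6=1)

step 1: fire T2:  (P0=4, P1=1, P2=1, P3=1, P4=1, P5=4, P6=1) → (P0=4, P1=1, P2=4, P3=1, P4=1, P5=2, P6=1)
step 2: fire T2:  (P0=4, P1=1, P2=4, P3=1, P4=1, P5=2, P6=1) → (P0=4, P1=1, P2=7, P3=1, P4=1, P5=0, P6=1)
step 3: fire T1:  (P0=4, P1=1, P2=7, P3=1, P4=1, P5=0, P6=1) → (P0=2, P1=2, P2=10, P3=1, P4=0, P5=2, P6=1)
step 4: fire T2:  (P0=2, P1=2, P2=10, P3=1, P4=0, P5=2, P6=1) → (P0=2, P1=2, P2=13, P3=1, P4=0, P5=0, P6=1)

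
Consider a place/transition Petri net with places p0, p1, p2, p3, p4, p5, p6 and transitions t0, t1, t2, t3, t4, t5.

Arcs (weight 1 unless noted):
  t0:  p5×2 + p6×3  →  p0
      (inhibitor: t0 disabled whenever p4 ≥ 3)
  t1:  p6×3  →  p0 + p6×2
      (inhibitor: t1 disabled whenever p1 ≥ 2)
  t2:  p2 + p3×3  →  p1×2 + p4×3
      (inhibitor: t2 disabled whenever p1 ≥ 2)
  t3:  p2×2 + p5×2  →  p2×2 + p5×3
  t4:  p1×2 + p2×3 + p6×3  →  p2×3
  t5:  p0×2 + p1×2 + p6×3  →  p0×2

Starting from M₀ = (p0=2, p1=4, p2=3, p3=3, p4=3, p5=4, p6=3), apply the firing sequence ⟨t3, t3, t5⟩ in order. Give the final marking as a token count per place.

(p0=2, p1=2, p2=3, p3=3, p4=3, p5=6, p6=0)

step 1: fire t3:  (p0=2, p1=4, p2=3, p3=3, p4=3, p5=4, p6=3) → (p0=2, p1=4, p2=3, p3=3, p4=3, p5=5, p6=3)
step 2: fire t3:  (p0=2, p1=4, p2=3, p3=3, p4=3, p5=5, p6=3) → (p0=2, p1=4, p2=3, p3=3, p4=3, p5=6, p6=3)
step 3: fire t5:  (p0=2, p1=4, p2=3, p3=3, p4=3, p5=6, p6=3) → (p0=2, p1=2, p2=3, p3=3, p4=3, p5=6, p6=0)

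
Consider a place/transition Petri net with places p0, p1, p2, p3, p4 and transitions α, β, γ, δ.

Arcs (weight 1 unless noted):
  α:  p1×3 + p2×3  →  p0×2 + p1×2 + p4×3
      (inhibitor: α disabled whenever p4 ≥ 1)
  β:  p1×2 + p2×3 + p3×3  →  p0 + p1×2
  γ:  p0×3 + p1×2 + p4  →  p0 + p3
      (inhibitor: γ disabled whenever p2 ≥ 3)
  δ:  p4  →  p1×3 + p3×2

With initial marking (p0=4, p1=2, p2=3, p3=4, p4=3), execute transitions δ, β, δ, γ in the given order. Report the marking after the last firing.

step 1: fire δ:  (p0=4, p1=2, p2=3, p3=4, p4=3) → (p0=4, p1=5, p2=3, p3=6, p4=2)
step 2: fire β:  (p0=4, p1=5, p2=3, p3=6, p4=2) → (p0=5, p1=5, p2=0, p3=3, p4=2)
step 3: fire δ:  (p0=5, p1=5, p2=0, p3=3, p4=2) → (p0=5, p1=8, p2=0, p3=5, p4=1)
step 4: fire γ:  (p0=5, p1=8, p2=0, p3=5, p4=1) → (p0=3, p1=6, p2=0, p3=6, p4=0)

(p0=3, p1=6, p2=0, p3=6, p4=0)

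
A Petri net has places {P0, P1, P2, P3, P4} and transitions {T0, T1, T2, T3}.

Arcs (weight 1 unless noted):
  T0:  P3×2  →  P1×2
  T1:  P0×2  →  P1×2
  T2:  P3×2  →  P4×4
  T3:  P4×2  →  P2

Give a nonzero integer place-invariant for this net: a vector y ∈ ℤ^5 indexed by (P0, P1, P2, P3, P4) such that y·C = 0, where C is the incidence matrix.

Incidence matrix C (rows=places, cols=transitions):
       T0   T1   T2   T3
   P0   0   -2    0    0
   P1   2    2    0    0
   P2   0    0    0    1
   P3  -2    0   -2    0
   P4   0    0    4   -2

Candidate y = [2, 2, 2, 2, 1]; check y·C column-wise:
  col T0: 2·0 + 2·2 + 2·0 + 2·-2 + 1·0 = 0
  col T1: 2·-2 + 2·2 + 2·0 + 2·0 + 1·0 = 0
  col T2: 2·0 + 2·0 + 2·0 + 2·-2 + 1·4 = 0
  col T3: 2·0 + 2·0 + 2·1 + 2·0 + 1·-2 = 0

y = (P0:2, P1:2, P2:2, P3:2, P4:1)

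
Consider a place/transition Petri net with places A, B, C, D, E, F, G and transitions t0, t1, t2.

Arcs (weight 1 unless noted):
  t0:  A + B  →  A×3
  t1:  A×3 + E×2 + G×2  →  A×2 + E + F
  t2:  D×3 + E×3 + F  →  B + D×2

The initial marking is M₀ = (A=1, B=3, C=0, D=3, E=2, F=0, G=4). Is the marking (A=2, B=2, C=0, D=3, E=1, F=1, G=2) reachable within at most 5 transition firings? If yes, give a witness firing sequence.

step 1: fire t0:  (A=1, B=3, C=0, D=3, E=2, F=0, G=4) → (A=3, B=2, C=0, D=3, E=2, F=0, G=4)
step 2: fire t1:  (A=3, B=2, C=0, D=3, E=2, F=0, G=4) → (A=2, B=2, C=0, D=3, E=1, F=1, G=2)

YES — reachable via ⟨t0, t1⟩ (2 firings)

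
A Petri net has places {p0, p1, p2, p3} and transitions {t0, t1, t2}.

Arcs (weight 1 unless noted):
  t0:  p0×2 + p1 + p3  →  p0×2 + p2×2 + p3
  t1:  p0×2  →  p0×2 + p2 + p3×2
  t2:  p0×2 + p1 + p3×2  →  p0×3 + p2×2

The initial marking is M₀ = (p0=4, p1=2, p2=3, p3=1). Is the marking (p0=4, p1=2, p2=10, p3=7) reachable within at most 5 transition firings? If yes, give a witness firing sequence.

NO — not reachable within 5 firings

depth 0: 1 marking
depth 1: 3 markings reached so far
depth 2: 7 markings reached so far
depth 3: 12 markings reached so far
depth 4: 18 markings reached so far
depth 5: 24 markings reached so far
target is not among the 24 markings reachable within 5 steps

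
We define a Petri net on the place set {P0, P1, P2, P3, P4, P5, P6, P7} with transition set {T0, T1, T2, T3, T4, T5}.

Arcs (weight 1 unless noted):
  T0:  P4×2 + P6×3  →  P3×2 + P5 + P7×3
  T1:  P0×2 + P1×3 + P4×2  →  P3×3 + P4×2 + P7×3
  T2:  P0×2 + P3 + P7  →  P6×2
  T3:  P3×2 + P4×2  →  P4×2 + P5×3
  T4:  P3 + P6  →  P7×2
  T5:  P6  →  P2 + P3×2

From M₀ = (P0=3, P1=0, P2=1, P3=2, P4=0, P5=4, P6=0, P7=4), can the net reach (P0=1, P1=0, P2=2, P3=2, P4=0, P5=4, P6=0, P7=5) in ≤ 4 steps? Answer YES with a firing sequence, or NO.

YES — reachable via ⟨T2, T4, T5⟩ (3 firings)

step 1: fire T2:  (P0=3, P1=0, P2=1, P3=2, P4=0, P5=4, P6=0, P7=4) → (P0=1, P1=0, P2=1, P3=1, P4=0, P5=4, P6=2, P7=3)
step 2: fire T4:  (P0=1, P1=0, P2=1, P3=1, P4=0, P5=4, P6=2, P7=3) → (P0=1, P1=0, P2=1, P3=0, P4=0, P5=4, P6=1, P7=5)
step 3: fire T5:  (P0=1, P1=0, P2=1, P3=0, P4=0, P5=4, P6=1, P7=5) → (P0=1, P1=0, P2=2, P3=2, P4=0, P5=4, P6=0, P7=5)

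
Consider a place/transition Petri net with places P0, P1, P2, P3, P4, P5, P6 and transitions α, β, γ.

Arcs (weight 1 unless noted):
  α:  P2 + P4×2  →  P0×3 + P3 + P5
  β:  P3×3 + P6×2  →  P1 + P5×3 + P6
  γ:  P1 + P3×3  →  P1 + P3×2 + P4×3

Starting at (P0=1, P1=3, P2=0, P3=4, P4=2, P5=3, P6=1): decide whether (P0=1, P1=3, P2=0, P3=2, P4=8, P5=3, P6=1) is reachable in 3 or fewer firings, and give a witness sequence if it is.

YES — reachable via ⟨γ, γ⟩ (2 firings)

step 1: fire γ:  (P0=1, P1=3, P2=0, P3=4, P4=2, P5=3, P6=1) → (P0=1, P1=3, P2=0, P3=3, P4=5, P5=3, P6=1)
step 2: fire γ:  (P0=1, P1=3, P2=0, P3=3, P4=5, P5=3, P6=1) → (P0=1, P1=3, P2=0, P3=2, P4=8, P5=3, P6=1)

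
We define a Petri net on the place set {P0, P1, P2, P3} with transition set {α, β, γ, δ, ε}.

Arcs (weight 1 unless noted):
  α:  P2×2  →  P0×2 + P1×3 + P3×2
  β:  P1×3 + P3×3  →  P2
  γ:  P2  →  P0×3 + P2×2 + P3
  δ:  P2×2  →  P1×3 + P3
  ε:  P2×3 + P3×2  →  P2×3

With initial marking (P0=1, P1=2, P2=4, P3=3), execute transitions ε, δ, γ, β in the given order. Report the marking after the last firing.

step 1: fire ε:  (P0=1, P1=2, P2=4, P3=3) → (P0=1, P1=2, P2=4, P3=1)
step 2: fire δ:  (P0=1, P1=2, P2=4, P3=1) → (P0=1, P1=5, P2=2, P3=2)
step 3: fire γ:  (P0=1, P1=5, P2=2, P3=2) → (P0=4, P1=5, P2=3, P3=3)
step 4: fire β:  (P0=4, P1=5, P2=3, P3=3) → (P0=4, P1=2, P2=4, P3=0)

(P0=4, P1=2, P2=4, P3=0)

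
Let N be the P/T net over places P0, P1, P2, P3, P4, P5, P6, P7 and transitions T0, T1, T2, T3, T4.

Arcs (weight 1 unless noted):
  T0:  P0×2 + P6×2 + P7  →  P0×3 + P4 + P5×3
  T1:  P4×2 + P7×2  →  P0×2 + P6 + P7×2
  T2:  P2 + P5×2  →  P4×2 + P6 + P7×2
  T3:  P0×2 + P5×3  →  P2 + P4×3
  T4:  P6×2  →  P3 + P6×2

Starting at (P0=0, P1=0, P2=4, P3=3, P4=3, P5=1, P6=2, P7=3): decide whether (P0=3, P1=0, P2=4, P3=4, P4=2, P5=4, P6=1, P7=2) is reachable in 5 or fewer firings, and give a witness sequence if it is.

step 1: fire T1:  (P0=0, P1=0, P2=4, P3=3, P4=3, P5=1, P6=2, P7=3) → (P0=2, P1=0, P2=4, P3=3, P4=1, P5=1, P6=3, P7=3)
step 2: fire T4:  (P0=2, P1=0, P2=4, P3=3, P4=1, P5=1, P6=3, P7=3) → (P0=2, P1=0, P2=4, P3=4, P4=1, P5=1, P6=3, P7=3)
step 3: fire T0:  (P0=2, P1=0, P2=4, P3=4, P4=1, P5=1, P6=3, P7=3) → (P0=3, P1=0, P2=4, P3=4, P4=2, P5=4, P6=1, P7=2)

YES — reachable via ⟨T1, T4, T0⟩ (3 firings)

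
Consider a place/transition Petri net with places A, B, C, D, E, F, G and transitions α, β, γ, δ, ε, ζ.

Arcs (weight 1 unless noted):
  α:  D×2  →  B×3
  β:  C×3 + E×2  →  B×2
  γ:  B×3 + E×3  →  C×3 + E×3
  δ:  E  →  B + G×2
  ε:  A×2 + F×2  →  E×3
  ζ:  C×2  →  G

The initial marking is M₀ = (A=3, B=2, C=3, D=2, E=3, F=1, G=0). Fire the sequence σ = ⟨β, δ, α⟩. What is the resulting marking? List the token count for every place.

step 1: fire β:  (A=3, B=2, C=3, D=2, E=3, F=1, G=0) → (A=3, B=4, C=0, D=2, E=1, F=1, G=0)
step 2: fire δ:  (A=3, B=4, C=0, D=2, E=1, F=1, G=0) → (A=3, B=5, C=0, D=2, E=0, F=1, G=2)
step 3: fire α:  (A=3, B=5, C=0, D=2, E=0, F=1, G=2) → (A=3, B=8, C=0, D=0, E=0, F=1, G=2)

(A=3, B=8, C=0, D=0, E=0, F=1, G=2)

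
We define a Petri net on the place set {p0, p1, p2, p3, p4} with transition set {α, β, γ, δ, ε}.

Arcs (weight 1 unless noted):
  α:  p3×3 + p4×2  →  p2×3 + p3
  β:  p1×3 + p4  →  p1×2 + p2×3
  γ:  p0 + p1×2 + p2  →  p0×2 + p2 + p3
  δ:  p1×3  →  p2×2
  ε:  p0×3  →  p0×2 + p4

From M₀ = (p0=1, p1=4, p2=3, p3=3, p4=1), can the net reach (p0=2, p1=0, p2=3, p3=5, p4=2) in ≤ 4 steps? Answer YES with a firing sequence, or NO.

YES — reachable via ⟨γ, γ, ε⟩ (3 firings)

step 1: fire γ:  (p0=1, p1=4, p2=3, p3=3, p4=1) → (p0=2, p1=2, p2=3, p3=4, p4=1)
step 2: fire γ:  (p0=2, p1=2, p2=3, p3=4, p4=1) → (p0=3, p1=0, p2=3, p3=5, p4=1)
step 3: fire ε:  (p0=3, p1=0, p2=3, p3=5, p4=1) → (p0=2, p1=0, p2=3, p3=5, p4=2)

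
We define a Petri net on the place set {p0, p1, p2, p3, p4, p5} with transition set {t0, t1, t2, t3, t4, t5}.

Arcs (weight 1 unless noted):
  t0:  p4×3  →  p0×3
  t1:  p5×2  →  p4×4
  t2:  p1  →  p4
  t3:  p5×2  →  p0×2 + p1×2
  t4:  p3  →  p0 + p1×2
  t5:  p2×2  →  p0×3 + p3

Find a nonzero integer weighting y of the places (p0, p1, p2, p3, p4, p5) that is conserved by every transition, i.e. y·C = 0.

Incidence matrix C (rows=places, cols=transitions):
       t0   t1   t2   t3   t4   t5
   p0   3    0    0    2    1    3
   p1   0    0   -1    2    2    0
   p2   0    0    0    0    0   -2
   p3   0    0    0    0   -1    1
   p4  -3    4    1    0    0    0
   p5   0   -2    0   -2    0    0

Candidate y = [1, 1, 3, 3, 1, 2]; check y·C column-wise:
  col t0: 1·3 + 1·0 + 3·0 + 3·0 + 1·-3 + 2·0 = 0
  col t1: 1·0 + 1·0 + 3·0 + 3·0 + 1·4 + 2·-2 = 0
  col t2: 1·0 + 1·-1 + 3·0 + 3·0 + 1·1 + 2·0 = 0
  col t3: 1·2 + 1·2 + 3·0 + 3·0 + 1·0 + 2·-2 = 0
  col t4: 1·1 + 1·2 + 3·0 + 3·-1 + 1·0 + 2·0 = 0
  col t5: 1·3 + 1·0 + 3·-2 + 3·1 + 1·0 + 2·0 = 0

y = (p0:1, p1:1, p2:3, p3:3, p4:1, p5:2)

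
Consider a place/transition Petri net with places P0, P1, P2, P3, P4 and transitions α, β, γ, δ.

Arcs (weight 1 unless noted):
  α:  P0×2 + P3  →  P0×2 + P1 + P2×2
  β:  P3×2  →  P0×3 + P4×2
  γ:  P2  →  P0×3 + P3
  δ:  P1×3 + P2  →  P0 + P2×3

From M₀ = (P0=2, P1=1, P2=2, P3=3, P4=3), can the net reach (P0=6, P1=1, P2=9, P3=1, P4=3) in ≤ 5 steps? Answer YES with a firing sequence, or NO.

YES — reachable via ⟨α, α, α, γ, δ⟩ (5 firings)

step 1: fire α:  (P0=2, P1=1, P2=2, P3=3, P4=3) → (P0=2, P1=2, P2=4, P3=2, P4=3)
step 2: fire α:  (P0=2, P1=2, P2=4, P3=2, P4=3) → (P0=2, P1=3, P2=6, P3=1, P4=3)
step 3: fire α:  (P0=2, P1=3, P2=6, P3=1, P4=3) → (P0=2, P1=4, P2=8, P3=0, P4=3)
step 4: fire γ:  (P0=2, P1=4, P2=8, P3=0, P4=3) → (P0=5, P1=4, P2=7, P3=1, P4=3)
step 5: fire δ:  (P0=5, P1=4, P2=7, P3=1, P4=3) → (P0=6, P1=1, P2=9, P3=1, P4=3)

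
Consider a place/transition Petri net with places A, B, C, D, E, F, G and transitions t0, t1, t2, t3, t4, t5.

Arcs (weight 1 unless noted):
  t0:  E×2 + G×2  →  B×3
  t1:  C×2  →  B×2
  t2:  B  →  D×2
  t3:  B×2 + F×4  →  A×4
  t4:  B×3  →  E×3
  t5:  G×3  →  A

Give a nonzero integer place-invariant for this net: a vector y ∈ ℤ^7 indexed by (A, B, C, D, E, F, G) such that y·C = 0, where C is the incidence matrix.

Incidence matrix C (rows=places, cols=transitions):
       t0   t1   t2   t3   t4   t5
    A   0    0    0    4    0    1
    B   3    2   -1   -2   -3    0
    C   0   -2    0    0    0    0
    D   0    0    2    0    0    0
    E  -2    0    0    0    3    0
    F   0    0    0   -4    0    0
    G  -2    0    0    0    0   -3

Candidate y = [3, 2, 2, 1, 2, 2, 1]; check y·C column-wise:
  col t0: 3·0 + 2·3 + 2·0 + 1·0 + 2·-2 + 2·0 + 1·-2 = 0
  col t1: 3·0 + 2·2 + 2·-2 + 1·0 + 2·0 + 2·0 + 1·0 = 0
  col t2: 3·0 + 2·-1 + 2·0 + 1·2 + 2·0 + 2·0 + 1·0 = 0
  col t3: 3·4 + 2·-2 + 2·0 + 1·0 + 2·0 + 2·-4 + 1·0 = 0
  col t4: 3·0 + 2·-3 + 2·0 + 1·0 + 2·3 + 2·0 + 1·0 = 0
  col t5: 3·1 + 2·0 + 2·0 + 1·0 + 2·0 + 2·0 + 1·-3 = 0

y = (A:3, B:2, C:2, D:1, E:2, F:2, G:1)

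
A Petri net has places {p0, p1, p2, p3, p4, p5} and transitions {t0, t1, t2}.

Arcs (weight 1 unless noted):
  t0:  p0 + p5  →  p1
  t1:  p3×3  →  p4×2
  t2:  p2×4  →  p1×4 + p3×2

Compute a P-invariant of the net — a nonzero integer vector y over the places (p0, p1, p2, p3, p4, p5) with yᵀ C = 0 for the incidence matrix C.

Incidence matrix C (rows=places, cols=transitions):
       t0   t1   t2
   p0  -1    0    0
   p1   1    0    4
   p2   0    0   -4
   p3   0   -3    2
   p4   0    2    0
   p5  -1    0    0

Candidate y = [1, 1, 1, 0, 0, 0]; check y·C column-wise:
  col t0: 1·-1 + 1·1 + 1·0 + 0·-1 = 0
  col t1: 1·0 + 1·0 + 1·0 + 0·-3 + 0·2 = 0
  col t2: 1·0 + 1·4 + 1·-4 + 0·2 = 0

y = (p0:1, p1:1, p2:1, p3:0, p4:0, p5:0)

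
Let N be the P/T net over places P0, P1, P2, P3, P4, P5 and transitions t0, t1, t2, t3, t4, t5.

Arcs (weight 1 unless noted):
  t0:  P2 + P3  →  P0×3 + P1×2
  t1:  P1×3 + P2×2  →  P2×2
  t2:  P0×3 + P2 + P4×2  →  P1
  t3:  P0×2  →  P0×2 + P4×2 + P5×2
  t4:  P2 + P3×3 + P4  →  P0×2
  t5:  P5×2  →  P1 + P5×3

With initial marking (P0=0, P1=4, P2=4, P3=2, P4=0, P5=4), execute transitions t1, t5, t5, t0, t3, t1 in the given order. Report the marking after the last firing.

step 1: fire t1:  (P0=0, P1=4, P2=4, P3=2, P4=0, P5=4) → (P0=0, P1=1, P2=4, P3=2, P4=0, P5=4)
step 2: fire t5:  (P0=0, P1=1, P2=4, P3=2, P4=0, P5=4) → (P0=0, P1=2, P2=4, P3=2, P4=0, P5=5)
step 3: fire t5:  (P0=0, P1=2, P2=4, P3=2, P4=0, P5=5) → (P0=0, P1=3, P2=4, P3=2, P4=0, P5=6)
step 4: fire t0:  (P0=0, P1=3, P2=4, P3=2, P4=0, P5=6) → (P0=3, P1=5, P2=3, P3=1, P4=0, P5=6)
step 5: fire t3:  (P0=3, P1=5, P2=3, P3=1, P4=0, P5=6) → (P0=3, P1=5, P2=3, P3=1, P4=2, P5=8)
step 6: fire t1:  (P0=3, P1=5, P2=3, P3=1, P4=2, P5=8) → (P0=3, P1=2, P2=3, P3=1, P4=2, P5=8)

(P0=3, P1=2, P2=3, P3=1, P4=2, P5=8)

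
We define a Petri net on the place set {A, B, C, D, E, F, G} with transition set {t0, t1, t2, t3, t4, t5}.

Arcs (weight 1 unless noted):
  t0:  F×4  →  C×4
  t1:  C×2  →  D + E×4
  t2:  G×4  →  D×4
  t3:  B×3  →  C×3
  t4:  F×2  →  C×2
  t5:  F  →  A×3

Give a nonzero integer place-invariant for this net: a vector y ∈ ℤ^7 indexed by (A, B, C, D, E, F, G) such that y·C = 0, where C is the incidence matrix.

Incidence matrix C (rows=places, cols=transitions):
       t0   t1   t2   t3   t4   t5
    A   0    0    0    0    0    3
    B   0    0    0   -3    0    0
    C   4   -2    0    3    2    0
    D   0    1    4    0    0    0
    E   0    4    0    0    0    0
    F  -4    0    0    0   -2   -1
    G   0    0   -4    0    0    0

Candidate y = [2, 6, 6, 0, 3, 6, 0]; check y·C column-wise:
  col t0: 2·0 + 6·0 + 6·4 + 3·0 + 6·-4 = 0
  col t1: 2·0 + 6·0 + 6·-2 + 0·1 + 3·4 + 6·0 = 0
  col t2: 2·0 + 6·0 + 6·0 + 0·4 + 3·0 + 6·0 + 0·-4 = 0
  col t3: 2·0 + 6·-3 + 6·3 + 3·0 + 6·0 = 0
  col t4: 2·0 + 6·0 + 6·2 + 3·0 + 6·-2 = 0
  col t5: 2·3 + 6·0 + 6·0 + 3·0 + 6·-1 = 0

y = (A:2, B:6, C:6, D:0, E:3, F:6, G:0)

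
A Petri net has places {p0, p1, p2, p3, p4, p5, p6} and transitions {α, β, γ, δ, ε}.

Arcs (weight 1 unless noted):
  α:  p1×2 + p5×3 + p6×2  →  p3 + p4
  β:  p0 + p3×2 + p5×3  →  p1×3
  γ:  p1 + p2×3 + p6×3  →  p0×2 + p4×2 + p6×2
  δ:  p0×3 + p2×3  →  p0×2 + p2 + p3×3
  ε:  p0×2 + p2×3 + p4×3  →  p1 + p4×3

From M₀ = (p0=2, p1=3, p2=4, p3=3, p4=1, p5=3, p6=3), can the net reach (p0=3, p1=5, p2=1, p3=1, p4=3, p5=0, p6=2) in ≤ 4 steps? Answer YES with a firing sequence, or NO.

YES — reachable via ⟨β, γ⟩ (2 firings)

step 1: fire β:  (p0=2, p1=3, p2=4, p3=3, p4=1, p5=3, p6=3) → (p0=1, p1=6, p2=4, p3=1, p4=1, p5=0, p6=3)
step 2: fire γ:  (p0=1, p1=6, p2=4, p3=1, p4=1, p5=0, p6=3) → (p0=3, p1=5, p2=1, p3=1, p4=3, p5=0, p6=2)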